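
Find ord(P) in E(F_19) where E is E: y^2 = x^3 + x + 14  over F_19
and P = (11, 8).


Compute successive multiples of P until we hit O:
  1P = (11, 8)
  2P = (17, 17)
  3P = (17, 2)
  4P = (11, 11)
  5P = O

ord(P) = 5


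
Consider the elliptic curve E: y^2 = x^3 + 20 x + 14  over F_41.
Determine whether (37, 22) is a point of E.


Check whether y^2 = x^3 + 20 x + 14 (mod 41) for (x, y) = (37, 22).
LHS: y^2 = 22^2 mod 41 = 33
RHS: x^3 + 20 x + 14 = 37^3 + 20*37 + 14 mod 41 = 34
LHS != RHS

No, not on the curve


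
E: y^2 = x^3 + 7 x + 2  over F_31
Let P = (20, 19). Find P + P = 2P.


Doubling: s = (3 x1^2 + a) / (2 y1)
s = (3*20^2 + 7) / (2*19) mod 31 = 13
x3 = s^2 - 2 x1 mod 31 = 13^2 - 2*20 = 5
y3 = s (x1 - x3) - y1 mod 31 = 13 * (20 - 5) - 19 = 21

2P = (5, 21)


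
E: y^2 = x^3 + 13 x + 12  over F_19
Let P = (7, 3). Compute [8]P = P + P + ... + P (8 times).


k = 8 = 1000_2 (binary, LSB first: 0001)
Double-and-add from P = (7, 3):
  bit 0 = 0: acc unchanged = O
  bit 1 = 0: acc unchanged = O
  bit 2 = 0: acc unchanged = O
  bit 3 = 1: acc = O + (1, 11) = (1, 11)

8P = (1, 11)


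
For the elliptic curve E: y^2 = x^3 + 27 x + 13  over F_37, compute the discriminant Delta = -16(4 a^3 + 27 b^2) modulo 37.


4 a^3 + 27 b^2 = 4*27^3 + 27*13^2 = 78732 + 4563 = 83295
Delta = -16 * (83295) = -1332720
Delta mod 37 = 20

Delta = 20 (mod 37)


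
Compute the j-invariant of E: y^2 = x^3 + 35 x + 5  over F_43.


Delta = -16(4 a^3 + 27 b^2) mod 43 = 38
-1728 * (4 a)^3 = -1728 * (4*35)^3 mod 43 = 16
j = 16 * 38^(-1) mod 43 = 14

j = 14 (mod 43)


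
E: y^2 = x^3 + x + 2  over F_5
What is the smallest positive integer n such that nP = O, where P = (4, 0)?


Compute successive multiples of P until we hit O:
  1P = (4, 0)
  2P = O

ord(P) = 2


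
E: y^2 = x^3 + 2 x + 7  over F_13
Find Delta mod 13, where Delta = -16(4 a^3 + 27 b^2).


4 a^3 + 27 b^2 = 4*2^3 + 27*7^2 = 32 + 1323 = 1355
Delta = -16 * (1355) = -21680
Delta mod 13 = 4

Delta = 4 (mod 13)


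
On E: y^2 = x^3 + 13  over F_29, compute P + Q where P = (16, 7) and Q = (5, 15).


P != Q, so use the chord formula.
s = (y2 - y1) / (x2 - x1) = (8) / (18) mod 29 = 23
x3 = s^2 - x1 - x2 mod 29 = 23^2 - 16 - 5 = 15
y3 = s (x1 - x3) - y1 mod 29 = 23 * (16 - 15) - 7 = 16

P + Q = (15, 16)


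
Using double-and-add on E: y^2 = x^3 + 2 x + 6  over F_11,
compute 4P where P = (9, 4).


k = 4 = 100_2 (binary, LSB first: 001)
Double-and-add from P = (9, 4):
  bit 0 = 0: acc unchanged = O
  bit 1 = 0: acc unchanged = O
  bit 2 = 1: acc = O + (1, 8) = (1, 8)

4P = (1, 8)


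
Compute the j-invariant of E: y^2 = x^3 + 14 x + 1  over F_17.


Delta = -16(4 a^3 + 27 b^2) mod 17 = 4
-1728 * (4 a)^3 = -1728 * (4*14)^3 mod 17 = 2
j = 2 * 4^(-1) mod 17 = 9

j = 9 (mod 17)


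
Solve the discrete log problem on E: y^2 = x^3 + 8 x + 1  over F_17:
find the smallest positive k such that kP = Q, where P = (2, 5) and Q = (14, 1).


Enumerate multiples of P until we hit Q = (14, 1):
  1P = (2, 5)
  2P = (0, 16)
  3P = (7, 14)
  4P = (16, 14)
  5P = (8, 13)
  6P = (5, 8)
  7P = (11, 3)
  8P = (3, 16)
  9P = (14, 16)
  10P = (14, 1)
Match found at i = 10.

k = 10


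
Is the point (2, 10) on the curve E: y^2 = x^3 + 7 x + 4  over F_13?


Check whether y^2 = x^3 + 7 x + 4 (mod 13) for (x, y) = (2, 10).
LHS: y^2 = 10^2 mod 13 = 9
RHS: x^3 + 7 x + 4 = 2^3 + 7*2 + 4 mod 13 = 0
LHS != RHS

No, not on the curve


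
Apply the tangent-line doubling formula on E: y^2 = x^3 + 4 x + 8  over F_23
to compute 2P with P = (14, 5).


Doubling: s = (3 x1^2 + a) / (2 y1)
s = (3*14^2 + 4) / (2*5) mod 23 = 4
x3 = s^2 - 2 x1 mod 23 = 4^2 - 2*14 = 11
y3 = s (x1 - x3) - y1 mod 23 = 4 * (14 - 11) - 5 = 7

2P = (11, 7)


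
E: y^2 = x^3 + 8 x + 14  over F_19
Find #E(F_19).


For each x in F_19, count y with y^2 = x^3 + 8 x + 14 mod 19:
  x = 1: RHS = 4, y in [2, 17]  -> 2 point(s)
  x = 2: RHS = 0, y in [0]  -> 1 point(s)
  x = 8: RHS = 1, y in [1, 18]  -> 2 point(s)
  x = 9: RHS = 17, y in [6, 13]  -> 2 point(s)
  x = 10: RHS = 11, y in [7, 12]  -> 2 point(s)
  x = 13: RHS = 16, y in [4, 15]  -> 2 point(s)
  x = 14: RHS = 1, y in [1, 18]  -> 2 point(s)
  x = 16: RHS = 1, y in [1, 18]  -> 2 point(s)
  x = 17: RHS = 9, y in [3, 16]  -> 2 point(s)
  x = 18: RHS = 5, y in [9, 10]  -> 2 point(s)
Affine points: 19. Add the point at infinity: total = 20.

#E(F_19) = 20


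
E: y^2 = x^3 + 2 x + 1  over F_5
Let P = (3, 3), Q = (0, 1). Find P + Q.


P != Q, so use the chord formula.
s = (y2 - y1) / (x2 - x1) = (3) / (2) mod 5 = 4
x3 = s^2 - x1 - x2 mod 5 = 4^2 - 3 - 0 = 3
y3 = s (x1 - x3) - y1 mod 5 = 4 * (3 - 3) - 3 = 2

P + Q = (3, 2)


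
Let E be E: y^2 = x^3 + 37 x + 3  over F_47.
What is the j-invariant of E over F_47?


Delta = -16(4 a^3 + 27 b^2) mod 47 = 46
-1728 * (4 a)^3 = -1728 * (4*37)^3 mod 47 = 13
j = 13 * 46^(-1) mod 47 = 34

j = 34 (mod 47)


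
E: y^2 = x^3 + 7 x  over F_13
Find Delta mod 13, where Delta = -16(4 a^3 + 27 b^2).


4 a^3 + 27 b^2 = 4*7^3 + 27*0^2 = 1372 + 0 = 1372
Delta = -16 * (1372) = -21952
Delta mod 13 = 5

Delta = 5 (mod 13)


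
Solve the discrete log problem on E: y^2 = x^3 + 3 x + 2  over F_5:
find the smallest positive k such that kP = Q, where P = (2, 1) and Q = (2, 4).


Enumerate multiples of P until we hit Q = (2, 4):
  1P = (2, 1)
  2P = (1, 4)
  3P = (1, 1)
  4P = (2, 4)
Match found at i = 4.

k = 4


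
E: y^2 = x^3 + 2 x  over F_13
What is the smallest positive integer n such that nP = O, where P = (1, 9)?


Compute successive multiples of P until we hit O:
  1P = (1, 9)
  2P = (12, 6)
  3P = (12, 7)
  4P = (1, 4)
  5P = O

ord(P) = 5


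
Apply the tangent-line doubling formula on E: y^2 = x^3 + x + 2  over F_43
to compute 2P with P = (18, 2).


Doubling: s = (3 x1^2 + a) / (2 y1)
s = (3*18^2 + 1) / (2*2) mod 43 = 39
x3 = s^2 - 2 x1 mod 43 = 39^2 - 2*18 = 23
y3 = s (x1 - x3) - y1 mod 43 = 39 * (18 - 23) - 2 = 18

2P = (23, 18)


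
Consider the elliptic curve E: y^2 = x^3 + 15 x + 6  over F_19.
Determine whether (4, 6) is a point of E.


Check whether y^2 = x^3 + 15 x + 6 (mod 19) for (x, y) = (4, 6).
LHS: y^2 = 6^2 mod 19 = 17
RHS: x^3 + 15 x + 6 = 4^3 + 15*4 + 6 mod 19 = 16
LHS != RHS

No, not on the curve


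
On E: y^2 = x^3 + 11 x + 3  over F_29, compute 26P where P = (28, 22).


k = 26 = 11010_2 (binary, LSB first: 01011)
Double-and-add from P = (28, 22):
  bit 0 = 0: acc unchanged = O
  bit 1 = 1: acc = O + (3, 11) = (3, 11)
  bit 2 = 0: acc unchanged = (3, 11)
  bit 3 = 1: acc = (3, 11) + (26, 28) = (4, 16)
  bit 4 = 1: acc = (4, 16) + (19, 13) = (13, 9)

26P = (13, 9)


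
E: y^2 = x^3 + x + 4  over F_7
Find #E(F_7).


For each x in F_7, count y with y^2 = x^3 + 1 x + 4 mod 7:
  x = 0: RHS = 4, y in [2, 5]  -> 2 point(s)
  x = 2: RHS = 0, y in [0]  -> 1 point(s)
  x = 4: RHS = 2, y in [3, 4]  -> 2 point(s)
  x = 5: RHS = 1, y in [1, 6]  -> 2 point(s)
  x = 6: RHS = 2, y in [3, 4]  -> 2 point(s)
Affine points: 9. Add the point at infinity: total = 10.

#E(F_7) = 10


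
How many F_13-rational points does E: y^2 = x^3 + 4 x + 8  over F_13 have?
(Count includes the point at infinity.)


For each x in F_13, count y with y^2 = x^3 + 4 x + 8 mod 13:
  x = 1: RHS = 0, y in [0]  -> 1 point(s)
  x = 4: RHS = 10, y in [6, 7]  -> 2 point(s)
  x = 5: RHS = 10, y in [6, 7]  -> 2 point(s)
  x = 6: RHS = 1, y in [1, 12]  -> 2 point(s)
  x = 12: RHS = 3, y in [4, 9]  -> 2 point(s)
Affine points: 9. Add the point at infinity: total = 10.

#E(F_13) = 10


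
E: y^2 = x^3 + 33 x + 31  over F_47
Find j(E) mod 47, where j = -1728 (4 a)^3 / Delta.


Delta = -16(4 a^3 + 27 b^2) mod 47 = 23
-1728 * (4 a)^3 = -1728 * (4*33)^3 mod 47 = 18
j = 18 * 23^(-1) mod 47 = 11

j = 11 (mod 47)


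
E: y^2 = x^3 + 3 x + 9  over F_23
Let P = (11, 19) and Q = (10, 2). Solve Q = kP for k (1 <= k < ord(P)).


Enumerate multiples of P until we hit Q = (10, 2):
  1P = (11, 19)
  2P = (14, 9)
  3P = (4, 19)
  4P = (8, 4)
  5P = (6, 6)
  6P = (10, 2)
Match found at i = 6.

k = 6


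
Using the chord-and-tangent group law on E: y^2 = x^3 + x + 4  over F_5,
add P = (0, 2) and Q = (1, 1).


P != Q, so use the chord formula.
s = (y2 - y1) / (x2 - x1) = (4) / (1) mod 5 = 4
x3 = s^2 - x1 - x2 mod 5 = 4^2 - 0 - 1 = 0
y3 = s (x1 - x3) - y1 mod 5 = 4 * (0 - 0) - 2 = 3

P + Q = (0, 3)


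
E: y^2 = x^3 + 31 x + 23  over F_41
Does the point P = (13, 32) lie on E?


Check whether y^2 = x^3 + 31 x + 23 (mod 41) for (x, y) = (13, 32).
LHS: y^2 = 32^2 mod 41 = 40
RHS: x^3 + 31 x + 23 = 13^3 + 31*13 + 23 mod 41 = 40
LHS = RHS

Yes, on the curve


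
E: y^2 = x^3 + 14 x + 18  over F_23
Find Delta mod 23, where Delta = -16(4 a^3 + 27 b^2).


4 a^3 + 27 b^2 = 4*14^3 + 27*18^2 = 10976 + 8748 = 19724
Delta = -16 * (19724) = -315584
Delta mod 23 = 22

Delta = 22 (mod 23)


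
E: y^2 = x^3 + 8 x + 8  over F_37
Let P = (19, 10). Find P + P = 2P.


Doubling: s = (3 x1^2 + a) / (2 y1)
s = (3*19^2 + 8) / (2*10) mod 37 = 12
x3 = s^2 - 2 x1 mod 37 = 12^2 - 2*19 = 32
y3 = s (x1 - x3) - y1 mod 37 = 12 * (19 - 32) - 10 = 19

2P = (32, 19)


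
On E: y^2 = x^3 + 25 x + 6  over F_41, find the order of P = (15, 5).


Compute successive multiples of P until we hit O:
  1P = (15, 5)
  2P = (32, 35)
  3P = (34, 29)
  4P = (2, 33)
  5P = (25, 26)
  6P = (5, 16)
  7P = (30, 32)
  8P = (14, 5)
  ... (continuing to 39P)
  39P = O

ord(P) = 39


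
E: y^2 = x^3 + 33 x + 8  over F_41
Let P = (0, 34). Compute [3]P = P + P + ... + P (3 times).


k = 3 = 11_2 (binary, LSB first: 11)
Double-and-add from P = (0, 34):
  bit 0 = 1: acc = O + (0, 34) = (0, 34)
  bit 1 = 1: acc = (0, 34) + (2, 0) = (0, 7)

3P = (0, 7)


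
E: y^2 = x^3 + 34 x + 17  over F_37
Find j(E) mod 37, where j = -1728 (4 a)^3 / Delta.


Delta = -16(4 a^3 + 27 b^2) mod 37 = 16
-1728 * (4 a)^3 = -1728 * (4*34)^3 mod 37 = 10
j = 10 * 16^(-1) mod 37 = 33

j = 33 (mod 37)


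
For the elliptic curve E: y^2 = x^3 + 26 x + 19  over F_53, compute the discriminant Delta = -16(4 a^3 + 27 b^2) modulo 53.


4 a^3 + 27 b^2 = 4*26^3 + 27*19^2 = 70304 + 9747 = 80051
Delta = -16 * (80051) = -1280816
Delta mod 53 = 35

Delta = 35 (mod 53)


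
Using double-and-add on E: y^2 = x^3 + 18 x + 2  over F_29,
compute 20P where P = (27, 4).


k = 20 = 10100_2 (binary, LSB first: 00101)
Double-and-add from P = (27, 4):
  bit 0 = 0: acc unchanged = O
  bit 1 = 0: acc unchanged = O
  bit 2 = 1: acc = O + (11, 9) = (11, 9)
  bit 3 = 0: acc unchanged = (11, 9)
  bit 4 = 1: acc = (11, 9) + (17, 1) = (6, 23)

20P = (6, 23)


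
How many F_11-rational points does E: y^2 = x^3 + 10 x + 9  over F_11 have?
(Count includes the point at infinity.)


For each x in F_11, count y with y^2 = x^3 + 10 x + 9 mod 11:
  x = 0: RHS = 9, y in [3, 8]  -> 2 point(s)
  x = 1: RHS = 9, y in [3, 8]  -> 2 point(s)
  x = 2: RHS = 4, y in [2, 9]  -> 2 point(s)
  x = 3: RHS = 0, y in [0]  -> 1 point(s)
  x = 4: RHS = 3, y in [5, 6]  -> 2 point(s)
  x = 7: RHS = 4, y in [2, 9]  -> 2 point(s)
  x = 9: RHS = 3, y in [5, 6]  -> 2 point(s)
  x = 10: RHS = 9, y in [3, 8]  -> 2 point(s)
Affine points: 15. Add the point at infinity: total = 16.

#E(F_11) = 16


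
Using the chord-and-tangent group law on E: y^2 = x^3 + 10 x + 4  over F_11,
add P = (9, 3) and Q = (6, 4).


P != Q, so use the chord formula.
s = (y2 - y1) / (x2 - x1) = (1) / (8) mod 11 = 7
x3 = s^2 - x1 - x2 mod 11 = 7^2 - 9 - 6 = 1
y3 = s (x1 - x3) - y1 mod 11 = 7 * (9 - 1) - 3 = 9

P + Q = (1, 9)


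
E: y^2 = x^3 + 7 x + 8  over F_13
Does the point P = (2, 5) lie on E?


Check whether y^2 = x^3 + 7 x + 8 (mod 13) for (x, y) = (2, 5).
LHS: y^2 = 5^2 mod 13 = 12
RHS: x^3 + 7 x + 8 = 2^3 + 7*2 + 8 mod 13 = 4
LHS != RHS

No, not on the curve


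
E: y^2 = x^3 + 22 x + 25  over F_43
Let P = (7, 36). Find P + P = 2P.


Doubling: s = (3 x1^2 + a) / (2 y1)
s = (3*7^2 + 22) / (2*36) mod 43 = 34
x3 = s^2 - 2 x1 mod 43 = 34^2 - 2*7 = 24
y3 = s (x1 - x3) - y1 mod 43 = 34 * (7 - 24) - 36 = 31

2P = (24, 31)


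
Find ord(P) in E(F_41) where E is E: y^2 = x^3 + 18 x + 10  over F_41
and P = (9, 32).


Compute successive multiples of P until we hit O:
  1P = (9, 32)
  2P = (18, 37)
  3P = (30, 11)
  4P = (3, 3)
  5P = (33, 16)
  6P = (4, 33)
  7P = (10, 1)
  8P = (40, 27)
  ... (continuing to 38P)
  38P = O

ord(P) = 38


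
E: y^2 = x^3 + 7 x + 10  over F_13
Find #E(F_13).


For each x in F_13, count y with y^2 = x^3 + 7 x + 10 mod 13:
  x = 0: RHS = 10, y in [6, 7]  -> 2 point(s)
  x = 5: RHS = 1, y in [1, 12]  -> 2 point(s)
  x = 7: RHS = 12, y in [5, 8]  -> 2 point(s)
  x = 9: RHS = 9, y in [3, 10]  -> 2 point(s)
  x = 10: RHS = 1, y in [1, 12]  -> 2 point(s)
  x = 11: RHS = 1, y in [1, 12]  -> 2 point(s)
Affine points: 12. Add the point at infinity: total = 13.

#E(F_13) = 13


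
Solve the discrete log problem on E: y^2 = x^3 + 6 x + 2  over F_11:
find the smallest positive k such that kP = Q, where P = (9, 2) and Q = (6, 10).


Enumerate multiples of P until we hit Q = (6, 10):
  1P = (9, 2)
  2P = (5, 5)
  3P = (1, 3)
  4P = (6, 10)
Match found at i = 4.

k = 4


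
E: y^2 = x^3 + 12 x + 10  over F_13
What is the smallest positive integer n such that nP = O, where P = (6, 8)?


Compute successive multiples of P until we hit O:
  1P = (6, 8)
  2P = (2, 9)
  3P = (1, 7)
  4P = (5, 0)
  5P = (1, 6)
  6P = (2, 4)
  7P = (6, 5)
  8P = O

ord(P) = 8


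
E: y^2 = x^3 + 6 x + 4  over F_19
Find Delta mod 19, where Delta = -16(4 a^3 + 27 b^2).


4 a^3 + 27 b^2 = 4*6^3 + 27*4^2 = 864 + 432 = 1296
Delta = -16 * (1296) = -20736
Delta mod 19 = 12

Delta = 12 (mod 19)


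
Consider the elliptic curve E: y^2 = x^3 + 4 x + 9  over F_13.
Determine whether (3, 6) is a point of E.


Check whether y^2 = x^3 + 4 x + 9 (mod 13) for (x, y) = (3, 6).
LHS: y^2 = 6^2 mod 13 = 10
RHS: x^3 + 4 x + 9 = 3^3 + 4*3 + 9 mod 13 = 9
LHS != RHS

No, not on the curve


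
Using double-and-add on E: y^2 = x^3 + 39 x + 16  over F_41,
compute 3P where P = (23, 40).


k = 3 = 11_2 (binary, LSB first: 11)
Double-and-add from P = (23, 40):
  bit 0 = 1: acc = O + (23, 40) = (23, 40)
  bit 1 = 1: acc = (23, 40) + (3, 18) = (24, 4)

3P = (24, 4)


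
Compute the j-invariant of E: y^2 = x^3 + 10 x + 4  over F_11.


Delta = -16(4 a^3 + 27 b^2) mod 11 = 5
-1728 * (4 a)^3 = -1728 * (4*10)^3 mod 11 = 9
j = 9 * 5^(-1) mod 11 = 4

j = 4 (mod 11)


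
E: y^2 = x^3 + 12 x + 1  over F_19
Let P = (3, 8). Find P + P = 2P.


Doubling: s = (3 x1^2 + a) / (2 y1)
s = (3*3^2 + 12) / (2*8) mod 19 = 6
x3 = s^2 - 2 x1 mod 19 = 6^2 - 2*3 = 11
y3 = s (x1 - x3) - y1 mod 19 = 6 * (3 - 11) - 8 = 1

2P = (11, 1)


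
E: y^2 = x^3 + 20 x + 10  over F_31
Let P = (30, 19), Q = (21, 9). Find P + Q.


P != Q, so use the chord formula.
s = (y2 - y1) / (x2 - x1) = (21) / (22) mod 31 = 8
x3 = s^2 - x1 - x2 mod 31 = 8^2 - 30 - 21 = 13
y3 = s (x1 - x3) - y1 mod 31 = 8 * (30 - 13) - 19 = 24

P + Q = (13, 24)


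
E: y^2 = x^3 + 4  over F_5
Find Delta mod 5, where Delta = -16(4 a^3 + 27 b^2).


4 a^3 + 27 b^2 = 4*0^3 + 27*4^2 = 0 + 432 = 432
Delta = -16 * (432) = -6912
Delta mod 5 = 3

Delta = 3 (mod 5)


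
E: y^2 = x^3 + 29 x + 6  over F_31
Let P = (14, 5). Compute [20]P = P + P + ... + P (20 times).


k = 20 = 10100_2 (binary, LSB first: 00101)
Double-and-add from P = (14, 5):
  bit 0 = 0: acc unchanged = O
  bit 1 = 0: acc unchanged = O
  bit 2 = 1: acc = O + (5, 20) = (5, 20)
  bit 3 = 0: acc unchanged = (5, 20)
  bit 4 = 1: acc = (5, 20) + (1, 6) = (14, 26)

20P = (14, 26)


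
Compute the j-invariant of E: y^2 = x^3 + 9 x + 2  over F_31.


Delta = -16(4 a^3 + 27 b^2) mod 31 = 7
-1728 * (4 a)^3 = -1728 * (4*9)^3 mod 31 = 8
j = 8 * 7^(-1) mod 31 = 10

j = 10 (mod 31)


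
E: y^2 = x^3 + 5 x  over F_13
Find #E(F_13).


For each x in F_13, count y with y^2 = x^3 + 5 x + 0 mod 13:
  x = 0: RHS = 0, y in [0]  -> 1 point(s)
  x = 3: RHS = 3, y in [4, 9]  -> 2 point(s)
  x = 6: RHS = 12, y in [5, 8]  -> 2 point(s)
  x = 7: RHS = 1, y in [1, 12]  -> 2 point(s)
  x = 10: RHS = 10, y in [6, 7]  -> 2 point(s)
Affine points: 9. Add the point at infinity: total = 10.

#E(F_13) = 10


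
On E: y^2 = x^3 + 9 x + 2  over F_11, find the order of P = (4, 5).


Compute successive multiples of P until we hit O:
  1P = (4, 5)
  2P = (7, 1)
  3P = (3, 1)
  4P = (9, 8)
  5P = (1, 10)
  6P = (10, 5)
  7P = (8, 6)
  8P = (8, 5)
  ... (continuing to 15P)
  15P = O

ord(P) = 15


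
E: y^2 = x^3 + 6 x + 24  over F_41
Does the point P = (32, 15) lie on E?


Check whether y^2 = x^3 + 6 x + 24 (mod 41) for (x, y) = (32, 15).
LHS: y^2 = 15^2 mod 41 = 20
RHS: x^3 + 6 x + 24 = 32^3 + 6*32 + 24 mod 41 = 20
LHS = RHS

Yes, on the curve


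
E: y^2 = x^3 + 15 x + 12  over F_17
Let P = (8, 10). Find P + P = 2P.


Doubling: s = (3 x1^2 + a) / (2 y1)
s = (3*8^2 + 15) / (2*10) mod 17 = 1
x3 = s^2 - 2 x1 mod 17 = 1^2 - 2*8 = 2
y3 = s (x1 - x3) - y1 mod 17 = 1 * (8 - 2) - 10 = 13

2P = (2, 13)


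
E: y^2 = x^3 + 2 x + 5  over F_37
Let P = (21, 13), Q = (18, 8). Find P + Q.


P != Q, so use the chord formula.
s = (y2 - y1) / (x2 - x1) = (32) / (34) mod 37 = 14
x3 = s^2 - x1 - x2 mod 37 = 14^2 - 21 - 18 = 9
y3 = s (x1 - x3) - y1 mod 37 = 14 * (21 - 9) - 13 = 7

P + Q = (9, 7)


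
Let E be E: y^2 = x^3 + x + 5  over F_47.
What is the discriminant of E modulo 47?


4 a^3 + 27 b^2 = 4*1^3 + 27*5^2 = 4 + 675 = 679
Delta = -16 * (679) = -10864
Delta mod 47 = 40

Delta = 40 (mod 47)


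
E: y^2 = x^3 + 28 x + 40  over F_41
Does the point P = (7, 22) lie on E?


Check whether y^2 = x^3 + 28 x + 40 (mod 41) for (x, y) = (7, 22).
LHS: y^2 = 22^2 mod 41 = 33
RHS: x^3 + 28 x + 40 = 7^3 + 28*7 + 40 mod 41 = 5
LHS != RHS

No, not on the curve


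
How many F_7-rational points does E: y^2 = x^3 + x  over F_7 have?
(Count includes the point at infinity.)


For each x in F_7, count y with y^2 = x^3 + 1 x + 0 mod 7:
  x = 0: RHS = 0, y in [0]  -> 1 point(s)
  x = 1: RHS = 2, y in [3, 4]  -> 2 point(s)
  x = 3: RHS = 2, y in [3, 4]  -> 2 point(s)
  x = 5: RHS = 4, y in [2, 5]  -> 2 point(s)
Affine points: 7. Add the point at infinity: total = 8.

#E(F_7) = 8


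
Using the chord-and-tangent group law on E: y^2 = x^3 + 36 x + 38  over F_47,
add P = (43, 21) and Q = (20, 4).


P != Q, so use the chord formula.
s = (y2 - y1) / (x2 - x1) = (30) / (24) mod 47 = 13
x3 = s^2 - x1 - x2 mod 47 = 13^2 - 43 - 20 = 12
y3 = s (x1 - x3) - y1 mod 47 = 13 * (43 - 12) - 21 = 6

P + Q = (12, 6)


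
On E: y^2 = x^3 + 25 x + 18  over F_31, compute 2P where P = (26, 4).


Doubling: s = (3 x1^2 + a) / (2 y1)
s = (3*26^2 + 25) / (2*4) mod 31 = 28
x3 = s^2 - 2 x1 mod 31 = 28^2 - 2*26 = 19
y3 = s (x1 - x3) - y1 mod 31 = 28 * (26 - 19) - 4 = 6

2P = (19, 6)


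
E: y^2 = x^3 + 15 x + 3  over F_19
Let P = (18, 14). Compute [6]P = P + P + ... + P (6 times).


k = 6 = 110_2 (binary, LSB first: 011)
Double-and-add from P = (18, 14):
  bit 0 = 0: acc unchanged = O
  bit 1 = 1: acc = O + (6, 10) = (6, 10)
  bit 2 = 1: acc = (6, 10) + (12, 12) = (18, 5)

6P = (18, 5)


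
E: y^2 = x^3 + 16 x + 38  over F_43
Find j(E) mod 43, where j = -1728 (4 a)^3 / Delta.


Delta = -16(4 a^3 + 27 b^2) mod 43 = 20
-1728 * (4 a)^3 = -1728 * (4*16)^3 mod 43 = 1
j = 1 * 20^(-1) mod 43 = 28

j = 28 (mod 43)


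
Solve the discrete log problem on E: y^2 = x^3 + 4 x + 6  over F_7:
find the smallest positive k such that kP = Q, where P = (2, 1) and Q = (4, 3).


Enumerate multiples of P until we hit Q = (4, 3):
  1P = (2, 1)
  2P = (4, 4)
  3P = (5, 5)
  4P = (1, 5)
  5P = (6, 1)
  6P = (6, 6)
  7P = (1, 2)
  8P = (5, 2)
  9P = (4, 3)
Match found at i = 9.

k = 9


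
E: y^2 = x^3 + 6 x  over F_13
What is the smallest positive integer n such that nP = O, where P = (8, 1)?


Compute successive multiples of P until we hit O:
  1P = (8, 1)
  2P = (9, 4)
  3P = (5, 8)
  4P = (4, 7)
  5P = (0, 0)
  6P = (4, 6)
  7P = (5, 5)
  8P = (9, 9)
  ... (continuing to 10P)
  10P = O

ord(P) = 10


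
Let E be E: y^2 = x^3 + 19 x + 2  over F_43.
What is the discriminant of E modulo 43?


4 a^3 + 27 b^2 = 4*19^3 + 27*2^2 = 27436 + 108 = 27544
Delta = -16 * (27544) = -440704
Delta mod 43 = 3

Delta = 3 (mod 43)


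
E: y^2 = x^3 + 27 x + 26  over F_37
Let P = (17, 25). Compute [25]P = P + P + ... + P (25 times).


k = 25 = 11001_2 (binary, LSB first: 10011)
Double-and-add from P = (17, 25):
  bit 0 = 1: acc = O + (17, 25) = (17, 25)
  bit 1 = 0: acc unchanged = (17, 25)
  bit 2 = 0: acc unchanged = (17, 25)
  bit 3 = 1: acc = (17, 25) + (23, 30) = (9, 31)
  bit 4 = 1: acc = (9, 31) + (29, 1) = (29, 36)

25P = (29, 36)


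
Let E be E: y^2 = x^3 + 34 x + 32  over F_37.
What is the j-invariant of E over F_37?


Delta = -16(4 a^3 + 27 b^2) mod 37 = 30
-1728 * (4 a)^3 = -1728 * (4*34)^3 mod 37 = 10
j = 10 * 30^(-1) mod 37 = 25

j = 25 (mod 37)


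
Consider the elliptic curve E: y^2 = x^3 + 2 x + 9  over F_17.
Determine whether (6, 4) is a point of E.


Check whether y^2 = x^3 + 2 x + 9 (mod 17) for (x, y) = (6, 4).
LHS: y^2 = 4^2 mod 17 = 16
RHS: x^3 + 2 x + 9 = 6^3 + 2*6 + 9 mod 17 = 16
LHS = RHS

Yes, on the curve


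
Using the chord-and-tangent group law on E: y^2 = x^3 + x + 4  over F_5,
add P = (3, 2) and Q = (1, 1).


P != Q, so use the chord formula.
s = (y2 - y1) / (x2 - x1) = (4) / (3) mod 5 = 3
x3 = s^2 - x1 - x2 mod 5 = 3^2 - 3 - 1 = 0
y3 = s (x1 - x3) - y1 mod 5 = 3 * (3 - 0) - 2 = 2

P + Q = (0, 2)


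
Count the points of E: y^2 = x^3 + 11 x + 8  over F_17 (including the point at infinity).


For each x in F_17, count y with y^2 = x^3 + 11 x + 8 mod 17:
  x = 0: RHS = 8, y in [5, 12]  -> 2 point(s)
  x = 2: RHS = 4, y in [2, 15]  -> 2 point(s)
  x = 3: RHS = 0, y in [0]  -> 1 point(s)
  x = 5: RHS = 1, y in [1, 16]  -> 2 point(s)
  x = 6: RHS = 1, y in [1, 16]  -> 2 point(s)
  x = 8: RHS = 13, y in [8, 9]  -> 2 point(s)
  x = 10: RHS = 13, y in [8, 9]  -> 2 point(s)
  x = 11: RHS = 15, y in [7, 10]  -> 2 point(s)
  x = 12: RHS = 15, y in [7, 10]  -> 2 point(s)
  x = 13: RHS = 2, y in [6, 11]  -> 2 point(s)
  x = 14: RHS = 16, y in [4, 13]  -> 2 point(s)
  x = 16: RHS = 13, y in [8, 9]  -> 2 point(s)
Affine points: 23. Add the point at infinity: total = 24.

#E(F_17) = 24


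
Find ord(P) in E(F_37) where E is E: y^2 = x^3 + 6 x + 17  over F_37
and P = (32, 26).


Compute successive multiples of P until we hit O:
  1P = (32, 26)
  2P = (14, 12)
  3P = (35, 21)
  4P = (18, 0)
  5P = (35, 16)
  6P = (14, 25)
  7P = (32, 11)
  8P = O

ord(P) = 8


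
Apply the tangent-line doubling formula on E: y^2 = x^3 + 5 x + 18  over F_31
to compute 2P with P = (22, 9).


Doubling: s = (3 x1^2 + a) / (2 y1)
s = (3*22^2 + 5) / (2*9) mod 31 = 0
x3 = s^2 - 2 x1 mod 31 = 0^2 - 2*22 = 18
y3 = s (x1 - x3) - y1 mod 31 = 0 * (22 - 18) - 9 = 22

2P = (18, 22)


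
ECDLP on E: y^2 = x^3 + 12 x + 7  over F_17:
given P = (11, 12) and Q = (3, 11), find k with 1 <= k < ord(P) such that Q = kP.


Enumerate multiples of P until we hit Q = (3, 11):
  1P = (11, 12)
  2P = (3, 11)
Match found at i = 2.

k = 2


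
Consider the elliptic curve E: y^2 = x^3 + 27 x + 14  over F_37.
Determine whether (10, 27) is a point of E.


Check whether y^2 = x^3 + 27 x + 14 (mod 37) for (x, y) = (10, 27).
LHS: y^2 = 27^2 mod 37 = 26
RHS: x^3 + 27 x + 14 = 10^3 + 27*10 + 14 mod 37 = 26
LHS = RHS

Yes, on the curve


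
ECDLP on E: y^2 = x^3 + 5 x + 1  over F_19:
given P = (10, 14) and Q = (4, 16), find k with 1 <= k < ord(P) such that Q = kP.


Enumerate multiples of P until we hit Q = (4, 16):
  1P = (10, 14)
  2P = (3, 10)
  3P = (4, 3)
  4P = (11, 0)
  5P = (4, 16)
Match found at i = 5.

k = 5


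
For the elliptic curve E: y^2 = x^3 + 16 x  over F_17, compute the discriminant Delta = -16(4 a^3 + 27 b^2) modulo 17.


4 a^3 + 27 b^2 = 4*16^3 + 27*0^2 = 16384 + 0 = 16384
Delta = -16 * (16384) = -262144
Delta mod 17 = 13

Delta = 13 (mod 17)


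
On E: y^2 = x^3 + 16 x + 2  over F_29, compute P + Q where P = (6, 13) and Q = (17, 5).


P != Q, so use the chord formula.
s = (y2 - y1) / (x2 - x1) = (21) / (11) mod 29 = 23
x3 = s^2 - x1 - x2 mod 29 = 23^2 - 6 - 17 = 13
y3 = s (x1 - x3) - y1 mod 29 = 23 * (6 - 13) - 13 = 0

P + Q = (13, 0)


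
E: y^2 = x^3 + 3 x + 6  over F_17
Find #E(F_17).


For each x in F_17, count y with y^2 = x^3 + 3 x + 6 mod 17:
  x = 3: RHS = 8, y in [5, 12]  -> 2 point(s)
  x = 6: RHS = 2, y in [6, 11]  -> 2 point(s)
  x = 7: RHS = 13, y in [8, 9]  -> 2 point(s)
  x = 8: RHS = 15, y in [7, 10]  -> 2 point(s)
  x = 10: RHS = 16, y in [4, 13]  -> 2 point(s)
  x = 12: RHS = 2, y in [6, 11]  -> 2 point(s)
  x = 13: RHS = 15, y in [7, 10]  -> 2 point(s)
  x = 14: RHS = 4, y in [2, 15]  -> 2 point(s)
  x = 15: RHS = 9, y in [3, 14]  -> 2 point(s)
  x = 16: RHS = 2, y in [6, 11]  -> 2 point(s)
Affine points: 20. Add the point at infinity: total = 21.

#E(F_17) = 21


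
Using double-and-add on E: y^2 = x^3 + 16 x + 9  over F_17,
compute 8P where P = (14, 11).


k = 8 = 1000_2 (binary, LSB first: 0001)
Double-and-add from P = (14, 11):
  bit 0 = 0: acc unchanged = O
  bit 1 = 0: acc unchanged = O
  bit 2 = 0: acc unchanged = O
  bit 3 = 1: acc = O + (14, 6) = (14, 6)

8P = (14, 6)


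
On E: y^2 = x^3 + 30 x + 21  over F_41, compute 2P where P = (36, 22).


Doubling: s = (3 x1^2 + a) / (2 y1)
s = (3*36^2 + 30) / (2*22) mod 41 = 35
x3 = s^2 - 2 x1 mod 41 = 35^2 - 2*36 = 5
y3 = s (x1 - x3) - y1 mod 41 = 35 * (36 - 5) - 22 = 38

2P = (5, 38)


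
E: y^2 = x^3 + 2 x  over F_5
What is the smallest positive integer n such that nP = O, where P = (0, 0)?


Compute successive multiples of P until we hit O:
  1P = (0, 0)
  2P = O

ord(P) = 2


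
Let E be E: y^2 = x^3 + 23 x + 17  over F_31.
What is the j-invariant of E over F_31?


Delta = -16(4 a^3 + 27 b^2) mod 31 = 21
-1728 * (4 a)^3 = -1728 * (4*23)^3 mod 31 = 23
j = 23 * 21^(-1) mod 31 = 7

j = 7 (mod 31)


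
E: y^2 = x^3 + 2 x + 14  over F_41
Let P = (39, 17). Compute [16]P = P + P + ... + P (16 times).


k = 16 = 10000_2 (binary, LSB first: 00001)
Double-and-add from P = (39, 17):
  bit 0 = 0: acc unchanged = O
  bit 1 = 0: acc unchanged = O
  bit 2 = 0: acc unchanged = O
  bit 3 = 0: acc unchanged = O
  bit 4 = 1: acc = O + (35, 27) = (35, 27)

16P = (35, 27)


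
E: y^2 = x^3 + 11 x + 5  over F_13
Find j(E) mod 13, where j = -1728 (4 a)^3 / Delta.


Delta = -16(4 a^3 + 27 b^2) mod 13 = 8
-1728 * (4 a)^3 = -1728 * (4*11)^3 mod 13 = 8
j = 8 * 8^(-1) mod 13 = 1

j = 1 (mod 13)


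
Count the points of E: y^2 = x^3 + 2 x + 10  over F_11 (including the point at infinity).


For each x in F_11, count y with y^2 = x^3 + 2 x + 10 mod 11:
  x = 2: RHS = 0, y in [0]  -> 1 point(s)
  x = 4: RHS = 5, y in [4, 7]  -> 2 point(s)
  x = 7: RHS = 4, y in [2, 9]  -> 2 point(s)
  x = 9: RHS = 9, y in [3, 8]  -> 2 point(s)
Affine points: 7. Add the point at infinity: total = 8.

#E(F_11) = 8


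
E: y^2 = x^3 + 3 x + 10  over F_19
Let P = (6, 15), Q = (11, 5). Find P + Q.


P != Q, so use the chord formula.
s = (y2 - y1) / (x2 - x1) = (9) / (5) mod 19 = 17
x3 = s^2 - x1 - x2 mod 19 = 17^2 - 6 - 11 = 6
y3 = s (x1 - x3) - y1 mod 19 = 17 * (6 - 6) - 15 = 4

P + Q = (6, 4)


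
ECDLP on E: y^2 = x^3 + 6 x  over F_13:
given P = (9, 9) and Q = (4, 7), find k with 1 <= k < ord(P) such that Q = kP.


Enumerate multiples of P until we hit Q = (4, 7):
  1P = (9, 9)
  2P = (4, 6)
  3P = (4, 7)
Match found at i = 3.

k = 3


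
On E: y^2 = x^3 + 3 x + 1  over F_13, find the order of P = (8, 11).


Compute successive multiples of P until we hit O:
  1P = (8, 11)
  2P = (10, 2)
  3P = (12, 7)
  4P = (7, 1)
  5P = (7, 12)
  6P = (12, 6)
  7P = (10, 11)
  8P = (8, 2)
  ... (continuing to 9P)
  9P = O

ord(P) = 9


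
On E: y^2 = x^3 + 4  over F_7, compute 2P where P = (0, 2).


Doubling: s = (3 x1^2 + a) / (2 y1)
s = (3*0^2 + 0) / (2*2) mod 7 = 0
x3 = s^2 - 2 x1 mod 7 = 0^2 - 2*0 = 0
y3 = s (x1 - x3) - y1 mod 7 = 0 * (0 - 0) - 2 = 5

2P = (0, 5)


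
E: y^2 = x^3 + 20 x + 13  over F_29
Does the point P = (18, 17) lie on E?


Check whether y^2 = x^3 + 20 x + 13 (mod 29) for (x, y) = (18, 17).
LHS: y^2 = 17^2 mod 29 = 28
RHS: x^3 + 20 x + 13 = 18^3 + 20*18 + 13 mod 29 = 28
LHS = RHS

Yes, on the curve


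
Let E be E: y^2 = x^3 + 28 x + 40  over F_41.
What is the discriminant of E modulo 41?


4 a^3 + 27 b^2 = 4*28^3 + 27*40^2 = 87808 + 43200 = 131008
Delta = -16 * (131008) = -2096128
Delta mod 41 = 38

Delta = 38 (mod 41)


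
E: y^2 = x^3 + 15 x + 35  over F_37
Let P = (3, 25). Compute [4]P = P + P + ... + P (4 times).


k = 4 = 100_2 (binary, LSB first: 001)
Double-and-add from P = (3, 25):
  bit 0 = 0: acc unchanged = O
  bit 1 = 0: acc unchanged = O
  bit 2 = 1: acc = O + (4, 14) = (4, 14)

4P = (4, 14)


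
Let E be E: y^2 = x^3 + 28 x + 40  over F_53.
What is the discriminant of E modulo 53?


4 a^3 + 27 b^2 = 4*28^3 + 27*40^2 = 87808 + 43200 = 131008
Delta = -16 * (131008) = -2096128
Delta mod 53 = 22

Delta = 22 (mod 53)


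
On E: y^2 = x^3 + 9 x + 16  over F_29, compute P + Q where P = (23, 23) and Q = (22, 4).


P != Q, so use the chord formula.
s = (y2 - y1) / (x2 - x1) = (10) / (28) mod 29 = 19
x3 = s^2 - x1 - x2 mod 29 = 19^2 - 23 - 22 = 26
y3 = s (x1 - x3) - y1 mod 29 = 19 * (23 - 26) - 23 = 7

P + Q = (26, 7)


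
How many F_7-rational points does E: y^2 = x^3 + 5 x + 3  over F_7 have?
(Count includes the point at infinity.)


For each x in F_7, count y with y^2 = x^3 + 5 x + 3 mod 7:
  x = 1: RHS = 2, y in [3, 4]  -> 2 point(s)
  x = 2: RHS = 0, y in [0]  -> 1 point(s)
  x = 6: RHS = 4, y in [2, 5]  -> 2 point(s)
Affine points: 5. Add the point at infinity: total = 6.

#E(F_7) = 6


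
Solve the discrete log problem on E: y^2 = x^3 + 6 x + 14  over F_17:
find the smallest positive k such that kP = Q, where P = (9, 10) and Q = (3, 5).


Enumerate multiples of P until we hit Q = (3, 5):
  1P = (9, 10)
  2P = (3, 12)
  3P = (7, 12)
  4P = (2, 0)
  5P = (7, 5)
  6P = (3, 5)
Match found at i = 6.

k = 6


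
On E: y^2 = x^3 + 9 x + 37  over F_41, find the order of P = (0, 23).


Compute successive multiples of P until we hit O:
  1P = (0, 23)
  2P = (18, 2)
  3P = (5, 17)
  4P = (3, 38)
  5P = (22, 31)
  6P = (11, 14)
  7P = (10, 15)
  8P = (30, 1)
  ... (continuing to 36P)
  36P = O

ord(P) = 36


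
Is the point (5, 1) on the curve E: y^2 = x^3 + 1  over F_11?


Check whether y^2 = x^3 + 0 x + 1 (mod 11) for (x, y) = (5, 1).
LHS: y^2 = 1^2 mod 11 = 1
RHS: x^3 + 0 x + 1 = 5^3 + 0*5 + 1 mod 11 = 5
LHS != RHS

No, not on the curve


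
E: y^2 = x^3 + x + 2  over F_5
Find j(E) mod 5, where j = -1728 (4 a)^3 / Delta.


Delta = -16(4 a^3 + 27 b^2) mod 5 = 3
-1728 * (4 a)^3 = -1728 * (4*1)^3 mod 5 = 3
j = 3 * 3^(-1) mod 5 = 1

j = 1 (mod 5)


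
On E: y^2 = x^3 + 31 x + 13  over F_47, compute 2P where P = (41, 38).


Doubling: s = (3 x1^2 + a) / (2 y1)
s = (3*41^2 + 31) / (2*38) mod 47 = 21
x3 = s^2 - 2 x1 mod 47 = 21^2 - 2*41 = 30
y3 = s (x1 - x3) - y1 mod 47 = 21 * (41 - 30) - 38 = 5

2P = (30, 5)


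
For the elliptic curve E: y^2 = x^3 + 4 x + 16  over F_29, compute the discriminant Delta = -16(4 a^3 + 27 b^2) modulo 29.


4 a^3 + 27 b^2 = 4*4^3 + 27*16^2 = 256 + 6912 = 7168
Delta = -16 * (7168) = -114688
Delta mod 29 = 7

Delta = 7 (mod 29)


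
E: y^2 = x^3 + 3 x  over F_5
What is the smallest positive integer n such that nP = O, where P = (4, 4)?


Compute successive multiples of P until we hit O:
  1P = (4, 4)
  2P = (1, 2)
  3P = (1, 3)
  4P = (4, 1)
  5P = O

ord(P) = 5


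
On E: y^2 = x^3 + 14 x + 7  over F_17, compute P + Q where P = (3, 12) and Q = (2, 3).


P != Q, so use the chord formula.
s = (y2 - y1) / (x2 - x1) = (8) / (16) mod 17 = 9
x3 = s^2 - x1 - x2 mod 17 = 9^2 - 3 - 2 = 8
y3 = s (x1 - x3) - y1 mod 17 = 9 * (3 - 8) - 12 = 11

P + Q = (8, 11)


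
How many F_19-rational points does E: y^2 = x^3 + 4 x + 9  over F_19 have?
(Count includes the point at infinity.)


For each x in F_19, count y with y^2 = x^3 + 4 x + 9 mod 19:
  x = 0: RHS = 9, y in [3, 16]  -> 2 point(s)
  x = 2: RHS = 6, y in [5, 14]  -> 2 point(s)
  x = 7: RHS = 0, y in [0]  -> 1 point(s)
  x = 10: RHS = 4, y in [2, 17]  -> 2 point(s)
  x = 11: RHS = 16, y in [4, 15]  -> 2 point(s)
  x = 13: RHS = 16, y in [4, 15]  -> 2 point(s)
  x = 14: RHS = 16, y in [4, 15]  -> 2 point(s)
  x = 15: RHS = 5, y in [9, 10]  -> 2 point(s)
  x = 18: RHS = 4, y in [2, 17]  -> 2 point(s)
Affine points: 17. Add the point at infinity: total = 18.

#E(F_19) = 18


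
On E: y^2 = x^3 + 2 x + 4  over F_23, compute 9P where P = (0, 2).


k = 9 = 1001_2 (binary, LSB first: 1001)
Double-and-add from P = (0, 2):
  bit 0 = 1: acc = O + (0, 2) = (0, 2)
  bit 1 = 0: acc unchanged = (0, 2)
  bit 2 = 0: acc unchanged = (0, 2)
  bit 3 = 1: acc = (0, 2) + (14, 4) = (17, 12)

9P = (17, 12)


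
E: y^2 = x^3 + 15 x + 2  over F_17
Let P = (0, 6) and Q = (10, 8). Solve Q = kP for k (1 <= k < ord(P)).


Enumerate multiples of P until we hit Q = (10, 8):
  1P = (0, 6)
  2P = (9, 4)
  3P = (7, 5)
  4P = (1, 16)
  5P = (14, 7)
  6P = (5, 7)
  7P = (10, 9)
  8P = (11, 6)
  9P = (6, 11)
  10P = (15, 7)
  11P = (15, 10)
  12P = (6, 6)
  13P = (11, 11)
  14P = (10, 8)
Match found at i = 14.

k = 14


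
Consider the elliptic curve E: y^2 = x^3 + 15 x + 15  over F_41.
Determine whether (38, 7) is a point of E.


Check whether y^2 = x^3 + 15 x + 15 (mod 41) for (x, y) = (38, 7).
LHS: y^2 = 7^2 mod 41 = 8
RHS: x^3 + 15 x + 15 = 38^3 + 15*38 + 15 mod 41 = 25
LHS != RHS

No, not on the curve


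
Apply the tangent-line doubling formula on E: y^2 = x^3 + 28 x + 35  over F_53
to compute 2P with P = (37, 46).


Doubling: s = (3 x1^2 + a) / (2 y1)
s = (3*37^2 + 28) / (2*46) mod 53 = 34
x3 = s^2 - 2 x1 mod 53 = 34^2 - 2*37 = 22
y3 = s (x1 - x3) - y1 mod 53 = 34 * (37 - 22) - 46 = 40

2P = (22, 40)


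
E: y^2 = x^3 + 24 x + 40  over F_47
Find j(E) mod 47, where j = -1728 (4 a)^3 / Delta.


Delta = -16(4 a^3 + 27 b^2) mod 47 = 21
-1728 * (4 a)^3 = -1728 * (4*24)^3 mod 47 = 41
j = 41 * 21^(-1) mod 47 = 40

j = 40 (mod 47)


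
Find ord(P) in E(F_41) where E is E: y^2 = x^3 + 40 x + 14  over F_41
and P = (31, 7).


Compute successive multiples of P until we hit O:
  1P = (31, 7)
  2P = (4, 22)
  3P = (22, 29)
  4P = (37, 35)
  5P = (13, 36)
  6P = (2, 26)
  7P = (33, 24)
  8P = (39, 7)
  ... (continuing to 39P)
  39P = O

ord(P) = 39


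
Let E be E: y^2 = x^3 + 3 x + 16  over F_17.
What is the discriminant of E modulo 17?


4 a^3 + 27 b^2 = 4*3^3 + 27*16^2 = 108 + 6912 = 7020
Delta = -16 * (7020) = -112320
Delta mod 17 = 16

Delta = 16 (mod 17)


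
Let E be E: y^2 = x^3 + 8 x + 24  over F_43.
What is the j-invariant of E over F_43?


Delta = -16(4 a^3 + 27 b^2) mod 43 = 7
-1728 * (4 a)^3 = -1728 * (4*8)^3 mod 43 = 27
j = 27 * 7^(-1) mod 43 = 10

j = 10 (mod 43)


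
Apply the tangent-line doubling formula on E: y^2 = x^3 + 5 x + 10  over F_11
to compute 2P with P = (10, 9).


Doubling: s = (3 x1^2 + a) / (2 y1)
s = (3*10^2 + 5) / (2*9) mod 11 = 9
x3 = s^2 - 2 x1 mod 11 = 9^2 - 2*10 = 6
y3 = s (x1 - x3) - y1 mod 11 = 9 * (10 - 6) - 9 = 5

2P = (6, 5)


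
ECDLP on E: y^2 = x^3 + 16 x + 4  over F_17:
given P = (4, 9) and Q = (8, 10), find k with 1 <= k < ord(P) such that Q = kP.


Enumerate multiples of P until we hit Q = (8, 10):
  1P = (4, 9)
  2P = (8, 7)
  3P = (1, 15)
  4P = (16, 15)
  5P = (10, 5)
  6P = (11, 7)
  7P = (0, 2)
  8P = (15, 10)
  9P = (7, 0)
  10P = (15, 7)
  11P = (0, 15)
  12P = (11, 10)
  13P = (10, 12)
  14P = (16, 2)
  15P = (1, 2)
  16P = (8, 10)
Match found at i = 16.

k = 16


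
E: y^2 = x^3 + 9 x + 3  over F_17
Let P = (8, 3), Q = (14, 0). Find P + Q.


P != Q, so use the chord formula.
s = (y2 - y1) / (x2 - x1) = (14) / (6) mod 17 = 8
x3 = s^2 - x1 - x2 mod 17 = 8^2 - 8 - 14 = 8
y3 = s (x1 - x3) - y1 mod 17 = 8 * (8 - 8) - 3 = 14

P + Q = (8, 14)


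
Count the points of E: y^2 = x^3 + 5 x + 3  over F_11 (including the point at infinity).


For each x in F_11, count y with y^2 = x^3 + 5 x + 3 mod 11:
  x = 0: RHS = 3, y in [5, 6]  -> 2 point(s)
  x = 1: RHS = 9, y in [3, 8]  -> 2 point(s)
  x = 3: RHS = 1, y in [1, 10]  -> 2 point(s)
  x = 8: RHS = 5, y in [4, 7]  -> 2 point(s)
Affine points: 8. Add the point at infinity: total = 9.

#E(F_11) = 9


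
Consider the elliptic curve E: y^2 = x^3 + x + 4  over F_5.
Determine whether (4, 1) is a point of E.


Check whether y^2 = x^3 + 1 x + 4 (mod 5) for (x, y) = (4, 1).
LHS: y^2 = 1^2 mod 5 = 1
RHS: x^3 + 1 x + 4 = 4^3 + 1*4 + 4 mod 5 = 2
LHS != RHS

No, not on the curve


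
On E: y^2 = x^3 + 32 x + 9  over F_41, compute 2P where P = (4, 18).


k = 2 = 10_2 (binary, LSB first: 01)
Double-and-add from P = (4, 18):
  bit 0 = 0: acc unchanged = O
  bit 1 = 1: acc = O + (2, 32) = (2, 32)

2P = (2, 32)


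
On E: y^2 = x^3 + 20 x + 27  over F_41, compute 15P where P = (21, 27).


k = 15 = 1111_2 (binary, LSB first: 1111)
Double-and-add from P = (21, 27):
  bit 0 = 1: acc = O + (21, 27) = (21, 27)
  bit 1 = 1: acc = (21, 27) + (19, 3) = (22, 2)
  bit 2 = 1: acc = (22, 2) + (8, 17) = (27, 18)
  bit 3 = 1: acc = (27, 18) + (26, 1) = (31, 37)

15P = (31, 37)


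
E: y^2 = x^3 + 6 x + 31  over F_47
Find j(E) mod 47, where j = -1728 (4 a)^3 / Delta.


Delta = -16(4 a^3 + 27 b^2) mod 47 = 40
-1728 * (4 a)^3 = -1728 * (4*6)^3 mod 47 = 19
j = 19 * 40^(-1) mod 47 = 4

j = 4 (mod 47)


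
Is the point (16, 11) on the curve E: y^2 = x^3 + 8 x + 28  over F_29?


Check whether y^2 = x^3 + 8 x + 28 (mod 29) for (x, y) = (16, 11).
LHS: y^2 = 11^2 mod 29 = 5
RHS: x^3 + 8 x + 28 = 16^3 + 8*16 + 28 mod 29 = 18
LHS != RHS

No, not on the curve


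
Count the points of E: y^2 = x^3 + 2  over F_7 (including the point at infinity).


For each x in F_7, count y with y^2 = x^3 + 0 x + 2 mod 7:
  x = 0: RHS = 2, y in [3, 4]  -> 2 point(s)
  x = 3: RHS = 1, y in [1, 6]  -> 2 point(s)
  x = 5: RHS = 1, y in [1, 6]  -> 2 point(s)
  x = 6: RHS = 1, y in [1, 6]  -> 2 point(s)
Affine points: 8. Add the point at infinity: total = 9.

#E(F_7) = 9


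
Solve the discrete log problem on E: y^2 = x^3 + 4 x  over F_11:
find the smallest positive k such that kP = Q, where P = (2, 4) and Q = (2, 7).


Enumerate multiples of P until we hit Q = (2, 7):
  1P = (2, 4)
  2P = (0, 0)
  3P = (2, 7)
Match found at i = 3.

k = 3


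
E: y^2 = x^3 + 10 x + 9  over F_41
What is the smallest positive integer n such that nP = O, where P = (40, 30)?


Compute successive multiples of P until we hit O:
  1P = (40, 30)
  2P = (27, 35)
  3P = (20, 38)
  4P = (32, 16)
  5P = (31, 37)
  6P = (3, 5)
  7P = (14, 33)
  8P = (10, 17)
  ... (continuing to 51P)
  51P = O

ord(P) = 51


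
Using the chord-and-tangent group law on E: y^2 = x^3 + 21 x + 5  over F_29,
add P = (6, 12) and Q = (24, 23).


P != Q, so use the chord formula.
s = (y2 - y1) / (x2 - x1) = (11) / (18) mod 29 = 28
x3 = s^2 - x1 - x2 mod 29 = 28^2 - 6 - 24 = 0
y3 = s (x1 - x3) - y1 mod 29 = 28 * (6 - 0) - 12 = 11

P + Q = (0, 11)


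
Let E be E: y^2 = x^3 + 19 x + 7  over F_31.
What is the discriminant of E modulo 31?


4 a^3 + 27 b^2 = 4*19^3 + 27*7^2 = 27436 + 1323 = 28759
Delta = -16 * (28759) = -460144
Delta mod 31 = 20

Delta = 20 (mod 31)


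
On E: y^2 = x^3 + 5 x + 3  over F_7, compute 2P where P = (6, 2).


Doubling: s = (3 x1^2 + a) / (2 y1)
s = (3*6^2 + 5) / (2*2) mod 7 = 2
x3 = s^2 - 2 x1 mod 7 = 2^2 - 2*6 = 6
y3 = s (x1 - x3) - y1 mod 7 = 2 * (6 - 6) - 2 = 5

2P = (6, 5)


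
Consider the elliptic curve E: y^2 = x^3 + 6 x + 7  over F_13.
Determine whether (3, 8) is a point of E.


Check whether y^2 = x^3 + 6 x + 7 (mod 13) for (x, y) = (3, 8).
LHS: y^2 = 8^2 mod 13 = 12
RHS: x^3 + 6 x + 7 = 3^3 + 6*3 + 7 mod 13 = 0
LHS != RHS

No, not on the curve


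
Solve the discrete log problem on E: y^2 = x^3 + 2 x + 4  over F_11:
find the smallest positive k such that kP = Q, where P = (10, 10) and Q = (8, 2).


Enumerate multiples of P until we hit Q = (8, 2):
  1P = (10, 10)
  2P = (0, 9)
  3P = (2, 4)
  4P = (3, 9)
  5P = (7, 3)
  6P = (8, 2)
Match found at i = 6.

k = 6
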